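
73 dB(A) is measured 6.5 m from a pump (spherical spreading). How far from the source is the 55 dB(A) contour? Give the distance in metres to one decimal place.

51.6 m

The 18.0 dB drop corresponds to a distance ratio of 10^(18.0/20) for a point source.
r₂ = 6.5·10^((73−55)/20) = 6.5·10^(18.0/20) = 51.63 m.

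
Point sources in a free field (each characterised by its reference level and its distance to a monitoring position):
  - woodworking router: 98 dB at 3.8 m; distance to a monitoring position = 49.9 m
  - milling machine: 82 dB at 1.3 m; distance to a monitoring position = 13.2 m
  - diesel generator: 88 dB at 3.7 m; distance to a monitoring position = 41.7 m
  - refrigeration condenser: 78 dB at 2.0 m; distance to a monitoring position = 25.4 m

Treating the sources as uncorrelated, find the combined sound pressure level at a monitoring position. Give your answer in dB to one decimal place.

76.4 dB

Apply inverse-square spreading to bring every level to the receiver, then sum 10^(L/10).
woodworking router: 98 − 20·log₁₀(49.9/3.8) = 98 − 22.37 = 75.63 dB.
milling machine: 82 − 20·log₁₀(13.2/1.3) = 82 − 20.13 = 61.87 dB.
diesel generator: 88 − 20·log₁₀(41.7/3.7) = 88 − 21.04 = 66.96 dB.
refrigeration condenser: 78 − 20·log₁₀(25.4/2.0) = 78 − 22.08 = 55.92 dB.
Σ 10^(L/10) = 4.349e+07 → L_total = 10·log₁₀(4.349e+07) = 76.38 dB.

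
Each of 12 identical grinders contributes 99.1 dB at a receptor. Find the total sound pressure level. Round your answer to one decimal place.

109.9 dB

N identical incoherent sources raise the level by 10·log₁₀ N.
L_total = 99.1 + 10·log₁₀(12) = 99.1 + 10.792 = 109.89 dB.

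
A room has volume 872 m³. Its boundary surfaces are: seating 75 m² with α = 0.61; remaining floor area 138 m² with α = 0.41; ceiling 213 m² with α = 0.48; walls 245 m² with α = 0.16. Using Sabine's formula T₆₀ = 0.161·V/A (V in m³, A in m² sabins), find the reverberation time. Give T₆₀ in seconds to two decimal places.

A = Σ Sᵢαᵢ = 75·0.61 + 138·0.41 + 213·0.48 + 245·0.16 = 243.77 m².
T₆₀ = 0.161·V/A = 0.161·872/243.77 = 0.576 s.

0.58 s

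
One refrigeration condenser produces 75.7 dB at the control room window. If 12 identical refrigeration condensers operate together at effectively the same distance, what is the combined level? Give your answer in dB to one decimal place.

N identical incoherent sources raise the level by 10·log₁₀ N.
L_total = 75.7 + 10·log₁₀(12) = 75.7 + 10.792 = 86.49 dB.

86.5 dB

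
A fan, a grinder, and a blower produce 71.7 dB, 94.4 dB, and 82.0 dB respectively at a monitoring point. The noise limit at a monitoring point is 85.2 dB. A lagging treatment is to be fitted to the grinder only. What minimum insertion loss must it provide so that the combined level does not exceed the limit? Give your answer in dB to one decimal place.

Fixed contribution from the other sources: Σ 10^(L/10) = 10^(71.7/10) + 10^(82.0/10) = 1.733e+08 (82.39 dB).
To meet 85.2 dB overall, the treated grinder may contribute at most 10^(85.2/10) − 1.733e+08 = 1.579e+08, i.e. 81.98 dB.
Required insertion loss = 94.4 − 81.98 = 12.42 dB.

12.4 dB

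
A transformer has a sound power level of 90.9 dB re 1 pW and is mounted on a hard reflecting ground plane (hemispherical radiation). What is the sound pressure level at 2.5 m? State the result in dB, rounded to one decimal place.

75.0 dB

Free-field hemispherical radiation: L_p = L_w − 10·log₁₀(2π·r²), r = 2.5 m.
2π·r² = 39.27 m², 10·log₁₀ of that is 15.941 dB.
L_p = 90.9 − 15.941 = 74.96 dB.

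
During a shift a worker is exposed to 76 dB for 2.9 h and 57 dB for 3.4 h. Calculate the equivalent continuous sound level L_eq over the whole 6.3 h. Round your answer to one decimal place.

72.7 dB

The energy average is taken in the linear domain: L_eq = 10·log₁₀[(Σ tᵢ·10^(Lᵢ/10))/T], T = 6.3 h.
Σ tᵢ·10^(Lᵢ/10) = 2.9·10^(76/10) + 3.4·10^(57/10) = 1.172e+08.
L_eq = 10·log₁₀(1.172e+08/6.3) = 72.69 dB.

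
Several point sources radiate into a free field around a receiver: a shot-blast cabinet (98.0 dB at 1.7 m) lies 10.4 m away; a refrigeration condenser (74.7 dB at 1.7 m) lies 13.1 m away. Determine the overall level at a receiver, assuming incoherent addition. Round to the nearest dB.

82 dB

Apply inverse-square spreading to bring every level to the receiver, then sum 10^(L/10).
shot-blast cabinet: 98.0 − 20·log₁₀(10.4/1.7) = 98.0 − 15.73 = 82.27 dB.
refrigeration condenser: 74.7 − 20·log₁₀(13.1/1.7) = 74.7 − 17.74 = 56.96 dB.
Σ 10^(L/10) = 1.691e+08 → L_total = 10·log₁₀(1.691e+08) = 82.28 dB.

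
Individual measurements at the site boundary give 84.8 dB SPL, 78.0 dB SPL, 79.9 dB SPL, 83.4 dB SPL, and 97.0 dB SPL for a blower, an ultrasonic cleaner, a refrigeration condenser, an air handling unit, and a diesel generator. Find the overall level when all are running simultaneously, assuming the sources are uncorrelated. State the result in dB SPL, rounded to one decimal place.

97.6 dB SPL

For uncorrelated sources the intensities add, so convert each level to linear form, sum, and take 10·log₁₀ of the total.
Σ 10^(L/10) = 10^(84.8/10) + 10^(78.0/10) + 10^(79.9/10) + 10^(83.4/10) + 10^(97.0/10) = 5.693e+09.
L_total = 10·log₁₀(5.693e+09) = 97.55 dB SPL.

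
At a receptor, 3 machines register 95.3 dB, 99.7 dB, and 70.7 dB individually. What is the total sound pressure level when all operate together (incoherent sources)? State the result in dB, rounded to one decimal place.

101.0 dB

For uncorrelated sources the intensities add, so convert each level to linear form, sum, and take 10·log₁₀ of the total.
Σ 10^(L/10) = 10^(95.3/10) + 10^(99.7/10) + 10^(70.7/10) = 1.273e+10.
L_total = 10·log₁₀(1.273e+10) = 101.05 dB.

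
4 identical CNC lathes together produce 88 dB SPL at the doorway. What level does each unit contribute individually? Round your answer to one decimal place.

For N identical incoherent sources L_total = L₁ + 10·log₁₀ N, so L₁ = 88 − 10·log₁₀(4) = 88 − 6.021.

82.0 dB SPL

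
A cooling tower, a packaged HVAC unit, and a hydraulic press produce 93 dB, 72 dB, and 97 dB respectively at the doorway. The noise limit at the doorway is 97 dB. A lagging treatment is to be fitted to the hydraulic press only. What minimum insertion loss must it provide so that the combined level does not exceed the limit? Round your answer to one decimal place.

2.2 dB

Fixed contribution from the other sources: Σ 10^(L/10) = 10^(93/10) + 10^(72/10) = 2.011e+09 (93.03 dB).
To meet 97 dB overall, the treated hydraulic press may contribute at most 10^(97/10) − 2.011e+09 = 3.001e+09, i.e. 94.77 dB.
Required insertion loss = 97 − 94.77 = 2.23 dB.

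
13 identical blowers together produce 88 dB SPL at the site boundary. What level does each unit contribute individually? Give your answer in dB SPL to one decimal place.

Dividing the total intensity by 13 lowers the level by 10·log₁₀ 13 = 11.139 dB: L₁ = 88 − 11.139.

76.9 dB SPL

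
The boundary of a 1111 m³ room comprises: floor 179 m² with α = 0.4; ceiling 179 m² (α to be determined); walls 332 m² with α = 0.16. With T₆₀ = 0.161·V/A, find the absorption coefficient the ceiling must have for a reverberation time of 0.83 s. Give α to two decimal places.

0.51

From T₆₀ = 0.161·V/A, the target T₆₀ = 0.83 s needs A = 0.161·1111/0.83 = 215.51 m².
Absorption from the other surfaces = 179·0.4 + 332·0.16 = 124.72 m², so the ceiling must supply 90.79 m² over 179 m².
α = 90.79/179 = 0.507.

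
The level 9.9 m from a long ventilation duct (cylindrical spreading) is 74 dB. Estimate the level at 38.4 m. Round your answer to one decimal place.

For a line source, L₂ = L₁ − 10·log₁₀(r₂/r₁).
L₂ = 74 − 10·log₁₀(38.4/9.9) = 74 − 5.887 = 68.11 dB.

68.1 dB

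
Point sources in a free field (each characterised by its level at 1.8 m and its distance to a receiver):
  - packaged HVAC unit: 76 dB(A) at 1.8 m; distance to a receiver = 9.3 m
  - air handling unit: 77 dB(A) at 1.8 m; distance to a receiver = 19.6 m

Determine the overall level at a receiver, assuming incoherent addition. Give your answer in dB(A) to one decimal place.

Apply inverse-square spreading to bring every level to the receiver, then sum 10^(L/10).
packaged HVAC unit: 76 − 20·log₁₀(9.3/1.8) = 76 − 14.26 = 61.74 dB(A).
air handling unit: 77 − 20·log₁₀(19.6/1.8) = 77 − 20.74 = 56.26 dB(A).
Σ 10^(L/10) = 1.914e+06 → L_total = 10·log₁₀(1.914e+06) = 62.82 dB(A).

62.8 dB(A)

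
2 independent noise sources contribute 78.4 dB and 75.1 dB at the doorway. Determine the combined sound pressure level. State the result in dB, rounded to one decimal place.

Incoherent sources combine by intensity addition: L_total = 10·log₁₀(Σ 10^(L_i/10)).
Σ 10^(L/10) = 10^(78.4/10) + 10^(75.1/10) = 1.015e+08.
L_total = 10·log₁₀(1.015e+08) = 80.07 dB.

80.1 dB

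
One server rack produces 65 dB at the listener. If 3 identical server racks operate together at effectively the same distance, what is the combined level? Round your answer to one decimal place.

69.8 dB

L_total = L₁ + 10·log₁₀ N for N identical incoherent sources.
L_total = 65 + 10·log₁₀(3) = 65 + 4.771 = 69.77 dB.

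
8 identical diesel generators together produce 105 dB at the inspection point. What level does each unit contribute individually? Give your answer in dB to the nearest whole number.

8 equal contributions raise the level by 10·log₁₀ 8 = 9.031 dB, so each unit alone gives 105 − 9.031.

96 dB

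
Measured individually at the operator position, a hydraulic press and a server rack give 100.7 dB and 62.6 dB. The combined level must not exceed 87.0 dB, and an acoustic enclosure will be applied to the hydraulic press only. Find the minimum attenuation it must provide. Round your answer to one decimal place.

13.7 dB

The untreated sources together contribute 10^(62.6/10) = 1.820e+06, i.e. 62.60 dB.
To meet 87.0 dB overall, the treated hydraulic press may contribute at most 10^(87.0/10) − 1.820e+06 = 4.994e+08, i.e. 86.98 dB.
Required insertion loss = 100.7 − 86.98 = 13.72 dB.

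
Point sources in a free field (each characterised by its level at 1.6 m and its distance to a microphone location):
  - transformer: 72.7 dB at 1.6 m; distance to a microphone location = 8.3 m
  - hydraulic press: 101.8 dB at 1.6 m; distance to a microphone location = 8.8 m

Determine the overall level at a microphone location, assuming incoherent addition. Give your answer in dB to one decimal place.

87.0 dB

Propagate each source to the receiver with L = L_ref − 20·log₁₀(r/r_ref), then add intensities.
transformer: 72.7 − 20·log₁₀(8.3/1.6) = 72.7 − 14.30 = 58.40 dB.
hydraulic press: 101.8 − 20·log₁₀(8.8/1.6) = 101.8 − 14.81 = 86.99 dB.
Σ 10^(L/10) = 5.010e+08 → L_total = 10·log₁₀(5.010e+08) = 87.00 dB.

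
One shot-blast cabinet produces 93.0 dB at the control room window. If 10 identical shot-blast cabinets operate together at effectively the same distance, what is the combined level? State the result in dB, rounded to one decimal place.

N identical incoherent sources raise the level by 10·log₁₀ N.
L_total = 93.0 + 10·log₁₀(10) = 93.0 + 10.000 = 103.00 dB.

103.0 dB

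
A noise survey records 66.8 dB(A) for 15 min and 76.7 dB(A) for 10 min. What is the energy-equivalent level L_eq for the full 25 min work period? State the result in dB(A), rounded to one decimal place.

Weight each interval's intensity by its duration and average over T = 25 min:
Σ tᵢ·10^(Lᵢ/10) = 15·10^(66.8/10) + 10·10^(76.7/10) = 5.395e+08.
L_eq = 10·log₁₀(5.395e+08/25) = 73.34 dB(A).

73.3 dB(A)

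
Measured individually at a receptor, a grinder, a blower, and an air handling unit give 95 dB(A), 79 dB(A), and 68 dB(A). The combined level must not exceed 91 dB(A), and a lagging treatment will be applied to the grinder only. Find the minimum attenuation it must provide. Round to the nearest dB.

Everything except the grinder sums to 10^(79/10) + 10^(68/10) = 8.574e+07 in linear terms, 79.33 dB(A).
The limit corresponds to 10^(91/10) = 1.259e+09; subtracting the fixed part leaves 1.173e+09 for the grinder, i.e. 90.69 dB(A).
So the grinder must be reduced from 95 to 90.69 dB(A): IL = 4.31 dB.

4 dB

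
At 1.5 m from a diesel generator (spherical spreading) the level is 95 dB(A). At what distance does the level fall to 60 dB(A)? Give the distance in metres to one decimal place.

84.4 m

The 35.0 dB drop corresponds to a distance ratio of 10^(35.0/20) for a point source.
r₂ = 1.5·10^((95−60)/20) = 1.5·10^(35.0/20) = 84.35 m.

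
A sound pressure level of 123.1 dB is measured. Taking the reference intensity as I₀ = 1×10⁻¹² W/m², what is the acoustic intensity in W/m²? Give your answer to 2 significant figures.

I/I₀ = 10^(123.1/10) = 2.042e+12, so I = 2.042e+12 × 10⁻¹² W/m².

2.0 W/m²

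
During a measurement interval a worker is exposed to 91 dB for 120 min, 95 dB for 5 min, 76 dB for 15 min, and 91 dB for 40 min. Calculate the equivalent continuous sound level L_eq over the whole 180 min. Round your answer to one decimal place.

90.8 dB

L_eq = 10·log₁₀[(1/T)·Σ tᵢ·10^(Lᵢ/10)] with T = 180 min.
Σ tᵢ·10^(Lᵢ/10) = 120·10^(91/10) + 5·10^(95/10) + 15·10^(76/10) + 40·10^(91/10) = 2.178e+11.
L_eq = 10·log₁₀(2.178e+11/180) = 90.83 dB.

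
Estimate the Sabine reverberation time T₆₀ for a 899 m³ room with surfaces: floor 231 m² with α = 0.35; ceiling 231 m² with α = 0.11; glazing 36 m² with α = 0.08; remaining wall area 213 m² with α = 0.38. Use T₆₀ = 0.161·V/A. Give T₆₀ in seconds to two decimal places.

Total absorption A = 231·0.35 + 231·0.11 + 36·0.08 + 213·0.38 = 190.08 m² sabins.
T₆₀ = 0.161 × 899 / 190.08 = 0.761 s.

0.76 s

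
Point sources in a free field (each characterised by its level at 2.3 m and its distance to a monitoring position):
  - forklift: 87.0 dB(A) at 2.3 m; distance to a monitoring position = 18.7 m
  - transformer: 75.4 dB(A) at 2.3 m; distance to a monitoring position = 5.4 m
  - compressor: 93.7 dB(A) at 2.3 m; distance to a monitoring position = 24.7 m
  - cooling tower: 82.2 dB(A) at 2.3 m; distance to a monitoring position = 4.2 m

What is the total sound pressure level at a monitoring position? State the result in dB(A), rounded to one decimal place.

Propagate each source to the receiver with L = L_ref − 20·log₁₀(r/r_ref), then add intensities.
forklift: 87.0 − 20·log₁₀(18.7/2.3) = 87.0 − 18.20 = 68.80 dB(A).
transformer: 75.4 − 20·log₁₀(5.4/2.3) = 75.4 − 7.41 = 67.99 dB(A).
compressor: 93.7 − 20·log₁₀(24.7/2.3) = 93.7 − 20.62 = 73.08 dB(A).
cooling tower: 82.2 − 20·log₁₀(4.2/2.3) = 82.2 − 5.23 = 76.97 dB(A).
Σ 10^(L/10) = 8.397e+07 → L_total = 10·log₁₀(8.397e+07) = 79.24 dB(A).

79.2 dB(A)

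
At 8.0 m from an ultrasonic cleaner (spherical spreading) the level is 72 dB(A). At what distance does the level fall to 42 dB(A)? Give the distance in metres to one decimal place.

Point-source spreading drops the level by 20·log₁₀(r₂/r₁); inverting, r₂/r₁ = 10^(ΔL/20).
r₂ = 8.0·10^((72−42)/20) = 8.0·10^(30.0/20) = 252.98 m.

253.0 m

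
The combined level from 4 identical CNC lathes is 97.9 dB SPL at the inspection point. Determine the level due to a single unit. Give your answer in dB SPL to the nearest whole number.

Dividing the total intensity by 4 lowers the level by 10·log₁₀ 4 = 6.021 dB: L₁ = 97.9 − 6.021.

92 dB SPL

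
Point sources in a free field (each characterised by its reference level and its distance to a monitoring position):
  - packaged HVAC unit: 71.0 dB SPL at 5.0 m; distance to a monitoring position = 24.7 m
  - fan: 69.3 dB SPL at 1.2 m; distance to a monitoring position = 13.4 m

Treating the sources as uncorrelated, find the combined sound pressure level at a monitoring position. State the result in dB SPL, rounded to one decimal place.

Apply inverse-square spreading to bring every level to the receiver, then sum 10^(L/10).
packaged HVAC unit: 71.0 − 20·log₁₀(24.7/5.0) = 71.0 − 13.87 = 57.13 dB SPL.
fan: 69.3 − 20·log₁₀(13.4/1.2) = 69.3 − 20.96 = 48.34 dB SPL.
Σ 10^(L/10) = 5.841e+05 → L_total = 10·log₁₀(5.841e+05) = 57.67 dB SPL.

57.7 dB SPL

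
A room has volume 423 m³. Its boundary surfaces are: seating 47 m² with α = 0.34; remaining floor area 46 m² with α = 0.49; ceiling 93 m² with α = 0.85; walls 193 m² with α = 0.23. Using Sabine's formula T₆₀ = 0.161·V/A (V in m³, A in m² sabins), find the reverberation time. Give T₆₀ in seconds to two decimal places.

0.42 s

Total absorption A = 47·0.34 + 46·0.49 + 93·0.85 + 193·0.23 = 161.96 m² sabins.
T₆₀ = 0.161 × 423 / 161.96 = 0.420 s.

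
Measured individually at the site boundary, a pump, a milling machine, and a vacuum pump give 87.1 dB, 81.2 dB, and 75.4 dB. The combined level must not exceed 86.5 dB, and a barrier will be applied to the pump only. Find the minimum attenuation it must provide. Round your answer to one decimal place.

2.6 dB

The untreated sources together contribute 10^(81.2/10) + 10^(75.4/10) = 1.665e+08, i.e. 82.21 dB.
The limit corresponds to 10^(86.5/10) = 4.467e+08; subtracting the fixed part leaves 2.802e+08 for the pump, i.e. 84.47 dB.
Required insertion loss = 87.1 − 84.47 = 2.63 dB.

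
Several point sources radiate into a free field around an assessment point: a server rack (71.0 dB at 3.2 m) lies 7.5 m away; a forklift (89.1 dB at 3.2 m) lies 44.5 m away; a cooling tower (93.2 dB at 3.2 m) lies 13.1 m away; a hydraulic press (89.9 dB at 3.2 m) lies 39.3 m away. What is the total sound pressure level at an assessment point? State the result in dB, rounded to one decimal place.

81.4 dB

Propagate each source to the receiver with L = L_ref − 20·log₁₀(r/r_ref), then add intensities.
server rack: 71.0 − 20·log₁₀(7.5/3.2) = 71.0 − 7.40 = 63.60 dB.
forklift: 89.1 − 20·log₁₀(44.5/3.2) = 89.1 − 22.86 = 66.24 dB.
cooling tower: 93.2 − 20·log₁₀(13.1/3.2) = 93.2 − 12.24 = 80.96 dB.
hydraulic press: 89.9 − 20·log₁₀(39.3/3.2) = 89.9 − 21.78 = 68.12 dB.
Σ 10^(L/10) = 1.376e+08 → L_total = 10·log₁₀(1.376e+08) = 81.39 dB.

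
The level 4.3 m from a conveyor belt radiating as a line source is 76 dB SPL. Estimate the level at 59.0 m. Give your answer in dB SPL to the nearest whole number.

65 dB SPL

Cylindrical spreading from a line source gives a 10·log₁₀(r₂/r₁) drop.
L₂ = 76 − 10·log₁₀(59.0/4.3) = 76 − 11.374 = 64.63 dB SPL.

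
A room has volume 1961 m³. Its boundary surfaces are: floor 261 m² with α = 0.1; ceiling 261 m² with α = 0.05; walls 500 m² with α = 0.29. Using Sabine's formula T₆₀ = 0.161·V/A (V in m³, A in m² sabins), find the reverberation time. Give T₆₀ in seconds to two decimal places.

1.71 s

A = Σ Sᵢαᵢ = 261·0.1 + 261·0.05 + 500·0.29 = 184.15 m².
T₆₀ = 0.161·V/A = 0.161·1961/184.15 = 1.714 s.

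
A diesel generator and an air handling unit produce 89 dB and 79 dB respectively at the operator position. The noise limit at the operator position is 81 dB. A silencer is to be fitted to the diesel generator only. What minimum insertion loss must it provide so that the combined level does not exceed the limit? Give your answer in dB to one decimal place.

The untreated sources together contribute 10^(79/10) = 7.943e+07, i.e. 79.00 dB.
The limit corresponds to 10^(81/10) = 1.259e+08; subtracting the fixed part leaves 4.646e+07 for the diesel generator, i.e. 76.67 dB.
So the diesel generator must be reduced from 89 to 76.67 dB: IL = 12.33 dB.

12.3 dB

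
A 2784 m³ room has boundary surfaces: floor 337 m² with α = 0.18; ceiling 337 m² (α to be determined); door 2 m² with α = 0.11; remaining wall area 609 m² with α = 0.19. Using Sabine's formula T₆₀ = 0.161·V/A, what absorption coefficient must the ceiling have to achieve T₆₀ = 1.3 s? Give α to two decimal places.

Required total absorption A = 0.161·2784/1.3 = 344.79 m².
Absorption from the other surfaces = 337·0.18 + 2·0.11 + 609·0.19 = 176.59 m², so the ceiling must supply 168.20 m² over 337 m².
α = 168.20/337 = 0.499.

0.50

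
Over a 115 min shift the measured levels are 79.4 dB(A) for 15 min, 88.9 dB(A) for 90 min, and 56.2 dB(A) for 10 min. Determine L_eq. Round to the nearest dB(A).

Weight each interval's intensity by its duration and average over T = 115 min:
Σ tᵢ·10^(Lᵢ/10) = 15·10^(79.4/10) + 90·10^(88.9/10) + 10·10^(56.2/10) = 7.117e+10.
L_eq = 10·log₁₀(7.117e+10/115) = 87.92 dB(A).

88 dB(A)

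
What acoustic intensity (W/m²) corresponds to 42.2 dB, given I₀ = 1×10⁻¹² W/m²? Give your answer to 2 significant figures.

1.7e-08 W/m²

L = 10·log₁₀(I/I₀) ⇒ I = I₀·10^(L/10) = 10⁻¹² × 10^4.22.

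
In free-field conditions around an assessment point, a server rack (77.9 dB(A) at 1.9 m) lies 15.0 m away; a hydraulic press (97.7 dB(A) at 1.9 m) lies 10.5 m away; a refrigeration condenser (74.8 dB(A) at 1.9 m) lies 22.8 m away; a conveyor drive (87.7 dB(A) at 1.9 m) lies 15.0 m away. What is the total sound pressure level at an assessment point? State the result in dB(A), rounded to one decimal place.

Apply inverse-square spreading to bring every level to the receiver, then sum 10^(L/10).
server rack: 77.9 − 20·log₁₀(15.0/1.9) = 77.9 − 17.95 = 59.95 dB(A).
hydraulic press: 97.7 − 20·log₁₀(10.5/1.9) = 97.7 − 14.85 = 82.85 dB(A).
refrigeration condenser: 74.8 − 20·log₁₀(22.8/1.9) = 74.8 − 21.58 = 53.22 dB(A).
conveyor drive: 87.7 − 20·log₁₀(15.0/1.9) = 87.7 − 17.95 = 69.75 dB(A).
Σ 10^(L/10) = 2.035e+08 → L_total = 10·log₁₀(2.035e+08) = 83.08 dB(A).

83.1 dB(A)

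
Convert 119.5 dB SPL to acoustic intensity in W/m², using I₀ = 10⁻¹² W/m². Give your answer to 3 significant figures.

0.891 W/m²

L = 10·log₁₀(I/I₀) ⇒ I = I₀·10^(L/10) = 10⁻¹² × 10^11.95.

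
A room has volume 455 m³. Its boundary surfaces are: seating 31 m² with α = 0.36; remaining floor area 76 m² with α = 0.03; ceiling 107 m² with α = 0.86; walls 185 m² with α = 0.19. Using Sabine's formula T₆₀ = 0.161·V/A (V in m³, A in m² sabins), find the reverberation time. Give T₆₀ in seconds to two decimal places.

Summing Sᵢαᵢ: 31·0.36 + 76·0.03 + 107·0.86 + 185·0.19 = 140.61 m².
T₆₀ = 0.161·V/A = 0.161·455/140.61 = 0.521 s.

0.52 s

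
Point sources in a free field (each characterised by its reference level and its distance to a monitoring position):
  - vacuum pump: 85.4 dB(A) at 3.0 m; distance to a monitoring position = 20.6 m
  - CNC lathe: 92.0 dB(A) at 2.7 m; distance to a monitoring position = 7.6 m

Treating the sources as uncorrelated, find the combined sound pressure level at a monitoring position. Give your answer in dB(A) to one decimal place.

83.2 dB(A)

First find each source's level at the receiver (point-source: −20·log₁₀(r/r_ref)), then combine on an intensity basis.
vacuum pump: 85.4 − 20·log₁₀(20.6/3.0) = 85.4 − 16.73 = 68.67 dB(A).
CNC lathe: 92.0 − 20·log₁₀(7.6/2.7) = 92.0 − 8.99 = 83.01 dB(A).
Σ 10^(L/10) = 2.074e+08 → L_total = 10·log₁₀(2.074e+08) = 83.17 dB(A).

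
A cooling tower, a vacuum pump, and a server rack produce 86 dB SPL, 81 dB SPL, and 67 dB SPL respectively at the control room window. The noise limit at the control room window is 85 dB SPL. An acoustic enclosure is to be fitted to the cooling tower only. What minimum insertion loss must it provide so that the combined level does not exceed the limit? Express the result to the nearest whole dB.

Fixed contribution from the other sources: Σ 10^(L/10) = 10^(81/10) + 10^(67/10) = 1.309e+08 (81.17 dB SPL).
To meet 85 dB SPL overall, the treated cooling tower may contribute at most 10^(85/10) − 1.309e+08 = 1.853e+08, i.e. 82.68 dB SPL.
Required insertion loss = 86 − 82.68 = 3.32 dB.

3 dB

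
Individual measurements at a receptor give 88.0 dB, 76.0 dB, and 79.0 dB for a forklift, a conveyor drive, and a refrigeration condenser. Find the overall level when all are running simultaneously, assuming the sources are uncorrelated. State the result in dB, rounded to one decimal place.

88.8 dB

For uncorrelated sources the intensities add, so convert each level to linear form, sum, and take 10·log₁₀ of the total.
Σ 10^(L/10) = 10^(88.0/10) + 10^(76.0/10) + 10^(79.0/10) = 7.502e+08.
L_total = 10·log₁₀(7.502e+08) = 88.75 dB.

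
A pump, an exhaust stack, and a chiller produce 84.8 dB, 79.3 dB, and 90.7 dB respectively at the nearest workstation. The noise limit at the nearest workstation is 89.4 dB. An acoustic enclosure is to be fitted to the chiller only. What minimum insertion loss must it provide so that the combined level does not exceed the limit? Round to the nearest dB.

The untreated sources together contribute 10^(84.8/10) + 10^(79.3/10) = 3.871e+08, i.e. 85.88 dB.
The limit corresponds to 10^(89.4/10) = 8.710e+08; subtracting the fixed part leaves 4.839e+08 for the chiller, i.e. 86.85 dB.
Required insertion loss = 90.7 − 86.85 = 3.85 dB.

4 dB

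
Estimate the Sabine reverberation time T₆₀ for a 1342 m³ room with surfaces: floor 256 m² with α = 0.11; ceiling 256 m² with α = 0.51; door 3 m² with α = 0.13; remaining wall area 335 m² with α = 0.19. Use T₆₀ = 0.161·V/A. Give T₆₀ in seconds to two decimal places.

A = Σ Sᵢαᵢ = 256·0.11 + 256·0.51 + 3·0.13 + 335·0.19 = 222.76 m².
T₆₀ = 0.161 × 1342 / 222.76 = 0.970 s.

0.97 s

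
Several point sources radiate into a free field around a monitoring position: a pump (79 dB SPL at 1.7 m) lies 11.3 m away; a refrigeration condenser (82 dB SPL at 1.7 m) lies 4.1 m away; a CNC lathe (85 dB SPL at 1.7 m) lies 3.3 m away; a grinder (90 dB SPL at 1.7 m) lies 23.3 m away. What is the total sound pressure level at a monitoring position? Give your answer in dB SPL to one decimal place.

First find each source's level at the receiver (point-source: −20·log₁₀(r/r_ref)), then combine on an intensity basis.
pump: 79 − 20·log₁₀(11.3/1.7) = 79 − 16.45 = 62.55 dB SPL.
refrigeration condenser: 82 − 20·log₁₀(4.1/1.7) = 82 − 7.65 = 74.35 dB SPL.
CNC lathe: 85 − 20·log₁₀(3.3/1.7) = 85 − 5.76 = 79.24 dB SPL.
grinder: 90 − 20·log₁₀(23.3/1.7) = 90 − 22.74 = 67.26 dB SPL.
Σ 10^(L/10) = 1.183e+08 → L_total = 10·log₁₀(1.183e+08) = 80.73 dB SPL.

80.7 dB SPL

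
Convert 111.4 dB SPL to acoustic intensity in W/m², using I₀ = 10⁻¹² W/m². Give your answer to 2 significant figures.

0.14 W/m²

L = 10·log₁₀(I/I₀) ⇒ I = I₀·10^(L/10) = 10⁻¹² × 10^11.14.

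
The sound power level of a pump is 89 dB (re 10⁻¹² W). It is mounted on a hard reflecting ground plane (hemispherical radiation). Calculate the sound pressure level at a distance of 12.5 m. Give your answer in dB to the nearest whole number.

59 dB

The power spreads over a hemisphere of area 2π·r², so L_p = L_w − 10·log₁₀(2π·r²).
2π·r² = 981.7 m², 10·log₁₀ of that is 29.920 dB.
L_p = 89 − 29.920 = 59.08 dB.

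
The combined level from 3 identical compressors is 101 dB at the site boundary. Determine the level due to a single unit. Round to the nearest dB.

96 dB

For N identical incoherent sources L_total = L₁ + 10·log₁₀ N, so L₁ = 101 − 10·log₁₀(3) = 101 − 4.771.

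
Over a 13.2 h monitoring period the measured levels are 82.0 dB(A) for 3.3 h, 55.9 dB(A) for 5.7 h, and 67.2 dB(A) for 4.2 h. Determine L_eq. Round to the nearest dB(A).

76 dB(A)

The energy average is taken in the linear domain: L_eq = 10·log₁₀[(Σ tᵢ·10^(Lᵢ/10))/T], T = 13.2 h.
Σ tᵢ·10^(Lᵢ/10) = 3.3·10^(82.0/10) + 5.7·10^(55.9/10) + 4.2·10^(67.2/10) = 5.473e+08.
L_eq = 10·log₁₀(5.473e+08/13.2) = 76.18 dB(A).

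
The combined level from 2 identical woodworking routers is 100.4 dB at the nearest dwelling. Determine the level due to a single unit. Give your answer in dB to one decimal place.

For N identical incoherent sources L_total = L₁ + 10·log₁₀ N, so L₁ = 100.4 − 10·log₁₀(2) = 100.4 − 3.010.

97.4 dB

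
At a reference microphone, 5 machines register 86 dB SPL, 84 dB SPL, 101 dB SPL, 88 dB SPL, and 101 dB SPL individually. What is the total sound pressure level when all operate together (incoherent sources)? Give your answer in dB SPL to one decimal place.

104.2 dB SPL

For uncorrelated sources the intensities add, so convert each level to linear form, sum, and take 10·log₁₀ of the total.
Σ 10^(L/10) = 10^(86/10) + 10^(84/10) + 10^(101/10) + 10^(88/10) + 10^(101/10) = 2.646e+10.
L_total = 10·log₁₀(2.646e+10) = 104.23 dB SPL.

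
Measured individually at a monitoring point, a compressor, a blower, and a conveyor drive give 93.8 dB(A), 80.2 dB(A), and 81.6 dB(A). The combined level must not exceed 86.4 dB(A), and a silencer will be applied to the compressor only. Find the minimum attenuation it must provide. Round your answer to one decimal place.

Everything except the compressor sums to 10^(80.2/10) + 10^(81.6/10) = 2.493e+08 in linear terms, 83.97 dB(A).
To meet 86.4 dB(A) overall, the treated compressor may contribute at most 10^(86.4/10) − 2.493e+08 = 1.873e+08, i.e. 82.72 dB(A).
So the compressor must be reduced from 93.8 to 82.72 dB(A): IL = 11.08 dB.

11.1 dB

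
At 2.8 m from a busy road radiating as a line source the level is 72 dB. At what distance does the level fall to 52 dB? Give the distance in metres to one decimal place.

280.0 m

The 20.0 dB drop corresponds to a distance ratio of 10^(20.0/10) for a line source.
r₂ = 2.8·10^((72−52)/10) = 2.8·10^(20.0/10) = 280.00 m.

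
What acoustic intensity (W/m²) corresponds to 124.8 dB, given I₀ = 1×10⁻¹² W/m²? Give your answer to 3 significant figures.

3.02 W/m²

I/I₀ = 10^(124.8/10) = 3.02e+12, so I = 3.02e+12 × 10⁻¹² W/m².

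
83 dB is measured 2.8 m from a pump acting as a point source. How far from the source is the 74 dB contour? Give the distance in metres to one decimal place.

7.9 m

The 9.0 dB drop corresponds to a distance ratio of 10^(9.0/20) for a point source.
r₂ = 2.8·10^((83−74)/20) = 2.8·10^(9.0/20) = 7.89 m.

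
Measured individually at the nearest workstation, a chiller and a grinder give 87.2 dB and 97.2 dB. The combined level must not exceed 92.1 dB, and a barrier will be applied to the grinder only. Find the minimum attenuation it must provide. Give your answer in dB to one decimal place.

6.8 dB

Everything except the grinder sums to 10^(87.2/10) = 5.248e+08 in linear terms, 87.20 dB.
The limit corresponds to 10^(92.1/10) = 1.622e+09; subtracting the fixed part leaves 1.097e+09 for the grinder, i.e. 90.40 dB.
So the grinder must be reduced from 97.2 to 90.40 dB: IL = 6.80 dB.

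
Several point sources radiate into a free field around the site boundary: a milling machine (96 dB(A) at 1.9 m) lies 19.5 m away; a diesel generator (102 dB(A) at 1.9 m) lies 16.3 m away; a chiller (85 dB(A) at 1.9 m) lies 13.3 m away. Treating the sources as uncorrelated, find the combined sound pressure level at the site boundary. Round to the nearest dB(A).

Apply inverse-square spreading to bring every level to the receiver, then sum 10^(L/10).
milling machine: 96 − 20·log₁₀(19.5/1.9) = 96 − 20.23 = 75.77 dB(A).
diesel generator: 102 − 20·log₁₀(16.3/1.9) = 102 − 18.67 = 83.33 dB(A).
chiller: 85 − 20·log₁₀(13.3/1.9) = 85 − 16.90 = 68.10 dB(A).
Σ 10^(L/10) = 2.596e+08 → L_total = 10·log₁₀(2.596e+08) = 84.14 dB(A).

84 dB(A)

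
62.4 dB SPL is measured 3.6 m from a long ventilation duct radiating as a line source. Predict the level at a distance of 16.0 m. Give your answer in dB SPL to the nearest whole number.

56 dB SPL

For a line source, L₂ = L₁ − 10·log₁₀(r₂/r₁).
L₂ = 62.4 − 10·log₁₀(16.0/3.6) = 62.4 − 6.478 = 55.92 dB SPL.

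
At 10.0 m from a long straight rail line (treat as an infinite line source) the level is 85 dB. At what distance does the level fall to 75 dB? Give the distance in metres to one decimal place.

100.0 m

For a line source L₁ − L₂ = 10·log₁₀(r₂/r₁), so r₂ = r₁·10^((L₁−L₂)/10).
r₂ = 10.0·10^((85−75)/10) = 10.0·10^(10.0/10) = 100.00 m.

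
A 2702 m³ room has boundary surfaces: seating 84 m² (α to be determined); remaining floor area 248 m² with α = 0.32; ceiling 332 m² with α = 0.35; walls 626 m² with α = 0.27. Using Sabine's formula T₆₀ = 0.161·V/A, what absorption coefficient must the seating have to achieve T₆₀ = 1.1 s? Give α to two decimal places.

A = 0.161·V/T₆₀ = 0.161·2702/1.1 = 395.47 m² sabins.
Absorption from the other surfaces = 248·0.32 + 332·0.35 + 626·0.27 = 364.58 m², so the seating must supply 30.89 m² over 84 m².
α = 30.89/84 = 0.368.

0.37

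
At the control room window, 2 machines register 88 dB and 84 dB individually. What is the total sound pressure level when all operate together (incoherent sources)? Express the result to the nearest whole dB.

89 dB

Incoherent sources combine by intensity addition: L_total = 10·log₁₀(Σ 10^(L_i/10)).
Σ 10^(L/10) = 10^(88/10) + 10^(84/10) = 8.821e+08.
L_total = 10·log₁₀(8.821e+08) = 89.46 dB.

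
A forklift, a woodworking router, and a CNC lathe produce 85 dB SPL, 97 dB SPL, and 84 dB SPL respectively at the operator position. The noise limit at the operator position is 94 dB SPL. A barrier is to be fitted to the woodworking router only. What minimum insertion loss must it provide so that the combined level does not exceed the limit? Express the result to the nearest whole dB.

Fixed contribution from the other sources: Σ 10^(L/10) = 10^(85/10) + 10^(84/10) = 5.674e+08 (87.54 dB SPL).
The limit corresponds to 10^(94/10) = 2.512e+09; subtracting the fixed part leaves 1.944e+09 for the woodworking router, i.e. 92.89 dB SPL.
Required insertion loss = 97 − 92.89 = 4.11 dB.

4 dB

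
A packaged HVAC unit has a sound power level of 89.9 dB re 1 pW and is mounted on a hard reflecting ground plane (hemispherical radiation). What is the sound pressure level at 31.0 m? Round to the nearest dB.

L_p = L_w − 10·log₁₀(2π·r²) with r = 31.0 m.
2π·r² = 6038 m², 10·log₁₀ of that is 37.809 dB.
L_p = 89.9 − 37.809 = 52.09 dB.

52 dB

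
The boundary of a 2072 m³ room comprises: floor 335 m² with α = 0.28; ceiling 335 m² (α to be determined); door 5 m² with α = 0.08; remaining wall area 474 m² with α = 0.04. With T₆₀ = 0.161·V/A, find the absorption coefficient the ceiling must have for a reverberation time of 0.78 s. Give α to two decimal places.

0.94

A = 0.161·V/T₆₀ = 0.161·2072/0.78 = 427.68 m² sabins.
Absorption from the other surfaces = 335·0.28 + 5·0.08 + 474·0.04 = 113.16 m², so the ceiling must supply 314.52 m² over 335 m².
α = 314.52/335 = 0.939.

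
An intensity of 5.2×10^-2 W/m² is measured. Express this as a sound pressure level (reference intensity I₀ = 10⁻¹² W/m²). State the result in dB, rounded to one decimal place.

107.2 dB

I/I₀ = 5.2×10^-2/10⁻¹² = 5.2×10^10, and L = 10·log₁₀(I/I₀).
L = 10·(0.7160 + 10) = 107.16 dB.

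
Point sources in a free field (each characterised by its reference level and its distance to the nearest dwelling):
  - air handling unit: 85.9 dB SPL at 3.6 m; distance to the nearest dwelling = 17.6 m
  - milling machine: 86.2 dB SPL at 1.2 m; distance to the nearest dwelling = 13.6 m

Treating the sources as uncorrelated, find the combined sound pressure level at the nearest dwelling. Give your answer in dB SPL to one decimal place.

Apply inverse-square spreading to bring every level to the receiver, then sum 10^(L/10).
air handling unit: 85.9 − 20·log₁₀(17.6/3.6) = 85.9 − 13.78 = 72.12 dB SPL.
milling machine: 86.2 − 20·log₁₀(13.6/1.2) = 86.2 − 21.09 = 65.11 dB SPL.
Σ 10^(L/10) = 1.952e+07 → L_total = 10·log₁₀(1.952e+07) = 72.91 dB SPL.

72.9 dB SPL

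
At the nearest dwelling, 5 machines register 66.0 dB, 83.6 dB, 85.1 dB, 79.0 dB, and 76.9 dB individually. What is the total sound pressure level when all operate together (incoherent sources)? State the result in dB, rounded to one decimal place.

For uncorrelated sources the intensities add, so convert each level to linear form, sum, and take 10·log₁₀ of the total.
Σ 10^(L/10) = 10^(66.0/10) + 10^(83.6/10) + 10^(85.1/10) + 10^(79.0/10) + 10^(76.9/10) = 6.851e+08.
L_total = 10·log₁₀(6.851e+08) = 88.36 dB.

88.4 dB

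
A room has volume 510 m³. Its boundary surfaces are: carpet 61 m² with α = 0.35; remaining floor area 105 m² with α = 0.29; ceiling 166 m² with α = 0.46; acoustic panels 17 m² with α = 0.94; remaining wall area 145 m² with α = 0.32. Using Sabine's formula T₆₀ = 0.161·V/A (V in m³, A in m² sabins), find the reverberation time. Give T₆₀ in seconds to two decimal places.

Summing Sᵢαᵢ: 61·0.35 + 105·0.29 + 166·0.46 + 17·0.94 + 145·0.32 = 190.54 m².
T₆₀ = 0.161 × 510 / 190.54 = 0.431 s.

0.43 s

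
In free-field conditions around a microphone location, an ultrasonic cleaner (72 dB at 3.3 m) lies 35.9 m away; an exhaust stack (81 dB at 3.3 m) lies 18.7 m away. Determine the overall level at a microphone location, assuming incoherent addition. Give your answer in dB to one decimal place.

First find each source's level at the receiver (point-source: −20·log₁₀(r/r_ref)), then combine on an intensity basis.
ultrasonic cleaner: 72 − 20·log₁₀(35.9/3.3) = 72 − 20.73 = 51.27 dB.
exhaust stack: 81 − 20·log₁₀(18.7/3.3) = 81 − 15.07 = 65.93 dB.
Σ 10^(L/10) = 4.054e+06 → L_total = 10·log₁₀(4.054e+06) = 66.08 dB.

66.1 dB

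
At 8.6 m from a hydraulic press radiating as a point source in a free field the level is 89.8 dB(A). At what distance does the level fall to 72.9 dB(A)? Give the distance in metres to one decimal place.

60.2 m

For a point source L₁ − L₂ = 20·log₁₀(r₂/r₁), so r₂ = r₁·10^((L₁−L₂)/20).
r₂ = 8.6·10^((89.8−72.9)/20) = 8.6·10^(16.9/20) = 60.19 m.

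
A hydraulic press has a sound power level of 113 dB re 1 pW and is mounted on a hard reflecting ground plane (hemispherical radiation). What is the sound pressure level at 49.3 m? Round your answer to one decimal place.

71.2 dB

L_p = L_w − 10·log₁₀(2π·r²) with r = 49.3 m.
2π·r² = 1.527e+04 m², 10·log₁₀ of that is 41.839 dB.
L_p = 113 − 41.839 = 71.16 dB.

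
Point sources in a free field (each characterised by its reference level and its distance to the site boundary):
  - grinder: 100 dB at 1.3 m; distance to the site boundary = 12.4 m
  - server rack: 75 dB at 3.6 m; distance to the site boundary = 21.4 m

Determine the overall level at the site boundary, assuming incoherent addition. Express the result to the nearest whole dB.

Apply inverse-square spreading to bring every level to the receiver, then sum 10^(L/10).
grinder: 100 − 20·log₁₀(12.4/1.3) = 100 − 19.59 = 80.41 dB.
server rack: 75 − 20·log₁₀(21.4/3.6) = 75 − 15.48 = 59.52 dB.
Σ 10^(L/10) = 1.108e+08 → L_total = 10·log₁₀(1.108e+08) = 80.45 dB.

80 dB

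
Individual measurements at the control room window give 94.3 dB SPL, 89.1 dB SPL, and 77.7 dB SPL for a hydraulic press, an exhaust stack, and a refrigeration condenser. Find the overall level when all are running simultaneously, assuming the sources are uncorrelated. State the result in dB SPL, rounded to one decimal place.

Incoherent sources combine by intensity addition: L_total = 10·log₁₀(Σ 10^(L_i/10)).
Σ 10^(L/10) = 10^(94.3/10) + 10^(89.1/10) + 10^(77.7/10) = 3.563e+09.
L_total = 10·log₁₀(3.563e+09) = 95.52 dB SPL.

95.5 dB SPL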